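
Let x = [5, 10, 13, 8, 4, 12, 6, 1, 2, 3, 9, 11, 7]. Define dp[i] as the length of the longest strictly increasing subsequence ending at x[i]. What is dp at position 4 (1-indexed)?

2

dp[i] = 1 + max{dp[j] : j<i, x[j]<x[i]} (or 1 if no such j):
i:      1  2  3  4  5  6  7  8  9 10 11 12 13
x[i]:   5 10 13  8  4 12  6  1  2  3  9 11  7
dp:     1  2  3  2  1  3  2  1  2  3  4  5  4
At index 4 the value is 2.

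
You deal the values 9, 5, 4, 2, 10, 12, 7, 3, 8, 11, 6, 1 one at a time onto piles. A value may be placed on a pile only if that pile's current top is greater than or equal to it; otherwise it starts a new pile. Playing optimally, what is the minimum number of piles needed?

Place each on the leftmost legal pile:
9 → new pile 1 (tops now [9])
5 → pile 1 (tops now [5])
4 → pile 1 (tops now [4])
2 → pile 1 (tops now [2])
10 → new pile 2 (tops now [2, 10])
12 → new pile 3 (tops now [2, 10, 12])
7 → pile 2 (tops now [2, 7, 12])
3 → pile 2 (tops now [2, 3, 12])
8 → pile 3 (tops now [2, 3, 8])
11 → new pile 4 (tops now [2, 3, 8, 11])
6 → pile 3 (tops now [2, 3, 6, 11])
1 → pile 1 (tops now [1, 3, 6, 11])
Four piles.

4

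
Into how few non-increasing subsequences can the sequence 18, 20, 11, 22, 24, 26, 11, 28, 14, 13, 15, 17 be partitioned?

6

Place each on the leftmost legal pile:
18 → new pile 1 (tops now [18])
20 → new pile 2 (tops now [18, 20])
11 → pile 1 (tops now [11, 20])
22 → new pile 3 (tops now [11, 20, 22])
24 → new pile 4 (tops now [11, 20, 22, 24])
26 → new pile 5 (tops now [11, 20, 22, 24, 26])
11 → pile 1 (tops now [11, 20, 22, 24, 26])
28 → new pile 6 (tops now [11, 20, 22, 24, 26, 28])
14 → pile 2 (tops now [11, 14, 22, 24, 26, 28])
13 → pile 2 (tops now [11, 13, 22, 24, 26, 28])
15 → pile 3 (tops now [11, 13, 15, 24, 26, 28])
17 → pile 4 (tops now [11, 13, 15, 17, 26, 28])
Six piles.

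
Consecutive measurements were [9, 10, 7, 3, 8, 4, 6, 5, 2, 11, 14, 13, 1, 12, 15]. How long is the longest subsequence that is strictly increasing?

6

Track the smallest tail for each achievable length (strict):
9 → extends → [9]
10 → extends → [9, 10]
7 → replaces 9 → [7, 10]
3 → replaces 7 → [3, 10]
8 → replaces 10 → [3, 8]
4 → replaces 8 → [3, 4]
6 → extends → [3, 4, 6]
5 → replaces 6 → [3, 4, 5]
2 → replaces 3 → [2, 4, 5]
11 → extends → [2, 4, 5, 11]
14 → extends → [2, 4, 5, 11, 14]
13 → replaces 14 → [2, 4, 5, 11, 13]
1 → replaces 2 → [1, 4, 5, 11, 13]
12 → replaces 13 → [1, 4, 5, 11, 12]
15 → extends → [1, 4, 5, 11, 12, 15]
Six tails, so the longest strictly increasing subsequence has length 6 (e.g. 3, 4, 6, 11, 14, 15).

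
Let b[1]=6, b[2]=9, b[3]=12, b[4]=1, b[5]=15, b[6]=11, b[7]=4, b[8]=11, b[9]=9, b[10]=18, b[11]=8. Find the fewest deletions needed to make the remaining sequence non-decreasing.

Fewest deletions = n − (longest non-decreasing subsequence).
i:      1  2  3  4  5  6  7  8  9 10 11
b[i]:   6  9 12  1 15 11  4 11  9 18  8
dp:     1  2  3  1  4  3  2  4  3  5  3
max dp = 5, so deletions = 11 − 5 = 6.

6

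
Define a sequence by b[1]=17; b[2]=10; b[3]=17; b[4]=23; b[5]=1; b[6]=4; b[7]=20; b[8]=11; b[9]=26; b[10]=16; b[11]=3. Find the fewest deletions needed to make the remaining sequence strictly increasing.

7

Fewest deletions = n − (longest strictly increasing subsequence).
Patience tails:
17 → extends → [17]
10 → replaces 17 → [10]
17 → extends → [10, 17]
23 → extends → [10, 17, 23]
1 → replaces 10 → [1, 17, 23]
4 → replaces 17 → [1, 4, 23]
20 → replaces 23 → [1, 4, 20]
11 → replaces 20 → [1, 4, 11]
26 → extends → [1, 4, 11, 26]
16 → replaces 26 → [1, 4, 11, 16]
3 → replaces 4 → [1, 3, 11, 16]
Longest strictly increasing subsequence has length 4, so deletions = 11 − 4 = 7.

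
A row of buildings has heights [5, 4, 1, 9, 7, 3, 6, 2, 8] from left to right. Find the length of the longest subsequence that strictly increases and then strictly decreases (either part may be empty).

inc[i] = longest strictly increasing subsequence ending at i; dec[i] = longest strictly decreasing subsequence starting at i:
i:     1 2 3 4 5 6 7 8 9
a[i]:  5 4 1 9 7 3 6 2 8
inc:   1 1 1 2 2 2 3 2 4
dec:   4 3 1 4 3 2 2 1 1
Best peak at i=4 (value 9): inc=2, dec=4, length 2+4−1 = 5.

5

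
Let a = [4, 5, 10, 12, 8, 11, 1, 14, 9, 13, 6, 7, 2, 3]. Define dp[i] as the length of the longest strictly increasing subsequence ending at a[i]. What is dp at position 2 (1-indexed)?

dp[i] = 1 + max{dp[j] : j<i, a[j]<a[i]} (or 1 if no such j):
i:      1  2  3  4  5  6  7  8  9 10 11 12 13 14
a[i]:   4  5 10 12  8 11  1 14  9 13  6  7  2  3
dp:     1  2  3  4  3  4  1  5  4  5  3  4  2  3
At index 2 the value is 2.

2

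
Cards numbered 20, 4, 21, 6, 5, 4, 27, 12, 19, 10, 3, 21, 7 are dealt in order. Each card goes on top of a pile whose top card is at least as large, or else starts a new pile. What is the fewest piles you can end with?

5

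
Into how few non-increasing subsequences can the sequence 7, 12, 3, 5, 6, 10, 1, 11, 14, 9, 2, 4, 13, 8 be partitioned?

The minimum number of non-increasing subsequences covering a sequence equals the length of its longest strictly increasing subsequence.
LIS length is 6 (e.g. 3, 5, 6, 10, 11, 14), so 6 piles are needed.

6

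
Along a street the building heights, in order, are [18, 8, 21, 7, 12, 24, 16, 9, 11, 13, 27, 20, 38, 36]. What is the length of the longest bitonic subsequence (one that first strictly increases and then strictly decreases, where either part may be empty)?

7

inc[i] = longest strictly increasing subsequence ending at i; dec[i] = longest strictly decreasing subsequence starting at i:
i:      1  2  3  4  5  6  7  8  9 10 11 12 13 14
a[i]:  18  8 21  7 12 24 16  9 11 13 27 20 38 36
inc:    1  1  2  1  2  3  3  2  3  4  5  5  6  6
dec:    3  2  3  1  2  3  2  1  1  1  2  1  2  1
Best peak at i=13 (value 38): inc=6, dec=2, length 6+2−1 = 7.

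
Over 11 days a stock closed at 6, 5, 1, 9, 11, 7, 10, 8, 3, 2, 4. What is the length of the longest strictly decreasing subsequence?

5

Negate each value so 'decreasing' becomes 'increasing', then run patience tails on the negated sequence:
-6 → extends → [-6]
-5 → extends → [-6, -5]
-1 → extends → [-6, -5, -1]
-9 → replaces -6 → [-9, -5, -1]
-11 → replaces -9 → [-11, -5, -1]
-7 → replaces -5 → [-11, -7, -1]
-10 → replaces -7 → [-11, -10, -1]
-8 → replaces -1 → [-11, -10, -8]
-3 → extends → [-11, -10, -8, -3]
-2 → extends → [-11, -10, -8, -3, -2]
-4 → replaces -3 → [-11, -10, -8, -4, -2]
Five tails, so the longest strictly decreasing subsequence of the original has length 5.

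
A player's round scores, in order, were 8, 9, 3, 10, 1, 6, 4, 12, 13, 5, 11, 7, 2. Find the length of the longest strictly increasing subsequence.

5

Track the smallest tail for each achievable length (strict):
8 → extends → [8]
9 → extends → [8, 9]
3 → replaces 8 → [3, 9]
10 → extends → [3, 9, 10]
1 → replaces 3 → [1, 9, 10]
6 → replaces 9 → [1, 6, 10]
4 → replaces 6 → [1, 4, 10]
12 → extends → [1, 4, 10, 12]
13 → extends → [1, 4, 10, 12, 13]
5 → replaces 10 → [1, 4, 5, 12, 13]
11 → replaces 12 → [1, 4, 5, 11, 13]
7 → replaces 11 → [1, 4, 5, 7, 13]
2 → replaces 4 → [1, 2, 5, 7, 13]
Five tails, so the longest strictly increasing subsequence has length 5 (e.g. 8, 9, 10, 12, 13).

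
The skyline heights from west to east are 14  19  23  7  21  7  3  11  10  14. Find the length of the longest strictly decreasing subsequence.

4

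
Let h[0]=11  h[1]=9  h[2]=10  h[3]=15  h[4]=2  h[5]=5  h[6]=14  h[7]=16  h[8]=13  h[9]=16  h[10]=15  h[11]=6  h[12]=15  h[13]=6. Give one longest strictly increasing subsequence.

Patience tails give the LIS length; then backtrack through the dp parents:
11 → extends → [11]
9 → replaces 11 → [9]
10 → extends → [9, 10]
15 → extends → [9, 10, 15]
2 → replaces 9 → [2, 10, 15]
5 → replaces 10 → [2, 5, 15]
14 → replaces 15 → [2, 5, 14]
16 → extends → [2, 5, 14, 16]
13 → replaces 14 → [2, 5, 13, 16]
16 → already a tail → [2, 5, 13, 16]
15 → replaces 16 → [2, 5, 13, 15]
6 → replaces 13 → [2, 5, 6, 15]
15 → already a tail → [2, 5, 6, 15]
6 → already a tail → [2, 5, 6, 15]
Length 4; one witness is 9, 10, 15, 16.

9, 10, 15, 16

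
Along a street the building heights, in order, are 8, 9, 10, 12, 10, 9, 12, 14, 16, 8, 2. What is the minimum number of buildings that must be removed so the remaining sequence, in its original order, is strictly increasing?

5

Fewest deletions = n − (longest strictly increasing subsequence).
Patience tails:
8 → extends → [8]
9 → extends → [8, 9]
10 → extends → [8, 9, 10]
12 → extends → [8, 9, 10, 12]
10 → already a tail → [8, 9, 10, 12]
9 → already a tail → [8, 9, 10, 12]
12 → already a tail → [8, 9, 10, 12]
14 → extends → [8, 9, 10, 12, 14]
16 → extends → [8, 9, 10, 12, 14, 16]
8 → already a tail → [8, 9, 10, 12, 14, 16]
2 → replaces 8 → [2, 9, 10, 12, 14, 16]
Longest strictly increasing subsequence has length 6, so deletions = 11 − 6 = 5.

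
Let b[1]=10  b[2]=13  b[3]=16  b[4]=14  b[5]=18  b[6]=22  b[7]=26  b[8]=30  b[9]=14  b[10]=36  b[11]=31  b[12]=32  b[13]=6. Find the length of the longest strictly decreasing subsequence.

Let dp[i] be the longest strictly decreasing subsequence ending at i:
i:      1  2  3  4  5  6  7  8  9 10 11 12 13
b[i]:  10 13 16 14 18 22 26 30 14 36 31 32  6
dp:     1  1  1  2  1  1  1  1  2  1  2  2  3
Maximum is 3.

3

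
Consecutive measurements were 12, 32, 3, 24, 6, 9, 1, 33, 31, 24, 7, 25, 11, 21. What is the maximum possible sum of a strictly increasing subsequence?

77

Let S[i] be the best sum of a strictly increasing subsequence ending at i:
i:      1  2  3  4  5  6  7  8  9 10 11 12 13 14
a[i]:  12 32  3 24  6  9  1 33 31 24  7 25 11 21
S:     12 44  3 36  9 18  1 77 67 42 16 67 29 50
Maximum is 77 (e.g. 12 + 32 + 33).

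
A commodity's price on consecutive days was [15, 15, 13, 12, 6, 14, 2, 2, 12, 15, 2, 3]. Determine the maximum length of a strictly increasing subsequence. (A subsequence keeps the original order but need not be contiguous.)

3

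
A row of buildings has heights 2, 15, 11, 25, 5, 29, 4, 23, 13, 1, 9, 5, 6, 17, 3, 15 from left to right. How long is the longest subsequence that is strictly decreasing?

6

Let dp[i] be the longest strictly decreasing subsequence ending at i:
i:      1  2  3  4  5  6  7  8  9 10 11 12 13 14 15 16
a[i]:   2 15 11 25  5 29  4 23 13  1  9  5  6 17  3 15
dp:     1  1  2  1  3  1  4  2  3  5  4  5  5  3  6  4
Maximum is 6.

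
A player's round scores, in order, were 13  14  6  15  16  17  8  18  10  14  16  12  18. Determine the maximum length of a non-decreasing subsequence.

Track the smallest tail for each achievable length (allowing ties):
13 → extends → [13]
14 → extends → [13, 14]
6 → replaces 13 → [6, 14]
15 → extends → [6, 14, 15]
16 → extends → [6, 14, 15, 16]
17 → extends → [6, 14, 15, 16, 17]
8 → replaces 14 → [6, 8, 15, 16, 17]
18 → extends → [6, 8, 15, 16, 17, 18]
10 → replaces 15 → [6, 8, 10, 16, 17, 18]
14 → replaces 16 → [6, 8, 10, 14, 17, 18]
16 → replaces 17 → [6, 8, 10, 14, 16, 18]
12 → replaces 14 → [6, 8, 10, 12, 16, 18]
18 → extends → [6, 8, 10, 12, 16, 18, 18]
Seven tails, so the longest non-decreasing subsequence has length 7 (e.g. 13, 14, 15, 16, 17, 18, 18).

7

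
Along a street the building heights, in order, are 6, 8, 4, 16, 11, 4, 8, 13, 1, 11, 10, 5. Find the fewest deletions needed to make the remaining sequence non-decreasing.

8

Fewest deletions = n − (longest non-decreasing subsequence).
Patience tails:
6 → extends → [6]
8 → extends → [6, 8]
4 → replaces 6 → [4, 8]
16 → extends → [4, 8, 16]
11 → replaces 16 → [4, 8, 11]
4 → replaces 8 → [4, 4, 11]
8 → replaces 11 → [4, 4, 8]
13 → extends → [4, 4, 8, 13]
1 → replaces 4 → [1, 4, 8, 13]
11 → replaces 13 → [1, 4, 8, 11]
10 → replaces 11 → [1, 4, 8, 10]
5 → replaces 8 → [1, 4, 5, 10]
Longest non-decreasing subsequence has length 4, so deletions = 12 − 4 = 8.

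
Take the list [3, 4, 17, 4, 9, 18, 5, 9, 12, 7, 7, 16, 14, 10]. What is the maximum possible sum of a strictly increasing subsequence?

Let S[i] be the best sum of a strictly increasing subsequence ending at i:
i:      1  2  3  4  5  6  7  8  9 10 11 12 13 14
a[i]:   3  4 17  4  9 18  5  9 12  7  7 16 14 10
S:      3  7 24  7 16 42 12 21 33 19 19 49 47 31
Maximum is 49 (e.g. 3 + 4 + 5 + 9 + 12 + 16).

49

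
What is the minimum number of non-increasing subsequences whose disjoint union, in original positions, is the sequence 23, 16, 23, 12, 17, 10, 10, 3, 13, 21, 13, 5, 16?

3

Place each on the leftmost legal pile:
23 → new pile 1 (tops now [23])
16 → pile 1 (tops now [16])
23 → new pile 2 (tops now [16, 23])
12 → pile 1 (tops now [12, 23])
17 → pile 2 (tops now [12, 17])
10 → pile 1 (tops now [10, 17])
10 → pile 1 (tops now [10, 17])
3 → pile 1 (tops now [3, 17])
13 → pile 2 (tops now [3, 13])
21 → new pile 3 (tops now [3, 13, 21])
13 → pile 2 (tops now [3, 13, 21])
5 → pile 2 (tops now [3, 5, 21])
16 → pile 3 (tops now [3, 5, 16])
Three piles.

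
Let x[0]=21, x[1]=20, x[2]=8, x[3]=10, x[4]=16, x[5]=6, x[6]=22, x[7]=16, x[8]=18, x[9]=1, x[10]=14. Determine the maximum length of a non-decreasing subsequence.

5

Track the smallest tail for each achievable length (allowing ties):
21 → extends → [21]
20 → replaces 21 → [20]
8 → replaces 20 → [8]
10 → extends → [8, 10]
16 → extends → [8, 10, 16]
6 → replaces 8 → [6, 10, 16]
22 → extends → [6, 10, 16, 22]
16 → replaces 22 → [6, 10, 16, 16]
18 → extends → [6, 10, 16, 16, 18]
1 → replaces 6 → [1, 10, 16, 16, 18]
14 → replaces 16 → [1, 10, 14, 16, 18]
Five tails, so the longest non-decreasing subsequence has length 5 (e.g. 8, 10, 16, 16, 18).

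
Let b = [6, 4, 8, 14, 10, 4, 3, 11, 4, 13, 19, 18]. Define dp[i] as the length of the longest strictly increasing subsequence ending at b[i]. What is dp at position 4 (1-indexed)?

dp[i] = 1 + max{dp[j] : j<i, b[j]<b[i]} (or 1 if no such j):
i:      1  2  3  4  5  6  7  8  9 10 11 12
b[i]:   6  4  8 14 10  4  3 11  4 13 19 18
dp:     1  1  2  3  3  1  1  4  2  5  6  6
At index 4 the value is 3.

3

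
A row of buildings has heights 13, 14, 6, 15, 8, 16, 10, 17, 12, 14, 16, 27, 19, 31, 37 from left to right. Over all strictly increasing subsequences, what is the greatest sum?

170

Let S[i] be the best sum of a strictly increasing subsequence ending at i:
i:       1   2   3   4   5   6   7   8   9  10  11  12  13  14  15
a[i]:   13  14   6  15   8  16  10  17  12  14  16  27  19  31  37
S:      13  27   6  42  14  58  24  75  36  50  66 102  94 133 170
Maximum is 170 (e.g. 13 + 14 + 15 + 16 + 17 + 27 + 31 + 37).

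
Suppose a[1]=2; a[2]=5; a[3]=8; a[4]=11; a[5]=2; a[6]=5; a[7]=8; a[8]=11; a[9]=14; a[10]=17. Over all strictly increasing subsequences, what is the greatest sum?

Let S[i] be the best sum of a strictly increasing subsequence ending at i:
i:      1  2  3  4  5  6  7  8  9 10
a[i]:   2  5  8 11  2  5  8 11 14 17
S:      2  7 15 26  2  7 15 26 40 57
Maximum is 57 (e.g. 2 + 5 + 8 + 11 + 14 + 17).

57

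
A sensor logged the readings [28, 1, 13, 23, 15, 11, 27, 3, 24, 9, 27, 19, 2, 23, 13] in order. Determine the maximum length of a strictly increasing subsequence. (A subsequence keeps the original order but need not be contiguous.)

Track the smallest tail for each achievable length (strict):
28 → extends → [28]
1 → replaces 28 → [1]
13 → extends → [1, 13]
23 → extends → [1, 13, 23]
15 → replaces 23 → [1, 13, 15]
11 → replaces 13 → [1, 11, 15]
27 → extends → [1, 11, 15, 27]
3 → replaces 11 → [1, 3, 15, 27]
24 → replaces 27 → [1, 3, 15, 24]
9 → replaces 15 → [1, 3, 9, 24]
27 → extends → [1, 3, 9, 24, 27]
19 → replaces 24 → [1, 3, 9, 19, 27]
2 → replaces 3 → [1, 2, 9, 19, 27]
23 → replaces 27 → [1, 2, 9, 19, 23]
13 → replaces 19 → [1, 2, 9, 13, 23]
Five tails, so the longest strictly increasing subsequence has length 5 (e.g. 1, 13, 23, 24, 27).

5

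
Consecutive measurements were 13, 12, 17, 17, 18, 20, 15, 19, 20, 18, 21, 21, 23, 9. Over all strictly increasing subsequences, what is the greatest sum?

131

Let S[i] be the best sum of a strictly increasing subsequence ending at i:
i:       1   2   3   4   5   6   7   8   9  10  11  12  13  14
a[i]:   13  12  17  17  18  20  15  19  20  18  21  21  23   9
S:      13  12  30  30  48  68  28  67  87  48 108 108 131   9
Maximum is 131 (e.g. 13 + 17 + 18 + 19 + 20 + 21 + 23).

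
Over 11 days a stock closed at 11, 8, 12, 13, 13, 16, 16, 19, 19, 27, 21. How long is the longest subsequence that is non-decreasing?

9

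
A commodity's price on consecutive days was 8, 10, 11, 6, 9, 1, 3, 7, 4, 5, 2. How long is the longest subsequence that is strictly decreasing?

5

Let dp[i] be the longest strictly decreasing subsequence ending at i:
i:      1  2  3  4  5  6  7  8  9 10 11
a[i]:   8 10 11  6  9  1  3  7  4  5  2
dp:     1  1  1  2  2  3  3  3  4  4  5
Maximum is 5.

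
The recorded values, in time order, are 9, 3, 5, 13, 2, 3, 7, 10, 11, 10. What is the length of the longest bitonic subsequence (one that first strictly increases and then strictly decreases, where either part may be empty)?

inc[i] = longest strictly increasing subsequence ending at i; dec[i] = longest strictly decreasing subsequence starting at i:
i:      1  2  3  4  5  6  7  8  9 10
a[i]:   9  3  5 13  2  3  7 10 11 10
inc:    1  1  2  3  1  2  3  4  5  4
dec:    3  2  2  3  1  1  1  1  2  1
Best peak at i=9 (value 11): inc=5, dec=2, length 5+2−1 = 6.

6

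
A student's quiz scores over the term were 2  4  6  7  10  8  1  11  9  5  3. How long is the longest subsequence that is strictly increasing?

Track the smallest tail for each achievable length (strict):
2 → extends → [2]
4 → extends → [2, 4]
6 → extends → [2, 4, 6]
7 → extends → [2, 4, 6, 7]
10 → extends → [2, 4, 6, 7, 10]
8 → replaces 10 → [2, 4, 6, 7, 8]
1 → replaces 2 → [1, 4, 6, 7, 8]
11 → extends → [1, 4, 6, 7, 8, 11]
9 → replaces 11 → [1, 4, 6, 7, 8, 9]
5 → replaces 6 → [1, 4, 5, 7, 8, 9]
3 → replaces 4 → [1, 3, 5, 7, 8, 9]
Six tails, so the longest strictly increasing subsequence has length 6 (e.g. 2, 4, 6, 7, 10, 11).

6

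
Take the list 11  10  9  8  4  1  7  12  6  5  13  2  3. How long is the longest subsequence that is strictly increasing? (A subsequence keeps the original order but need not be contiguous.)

Track the smallest tail for each achievable length (strict):
11 → extends → [11]
10 → replaces 11 → [10]
9 → replaces 10 → [9]
8 → replaces 9 → [8]
4 → replaces 8 → [4]
1 → replaces 4 → [1]
7 → extends → [1, 7]
12 → extends → [1, 7, 12]
6 → replaces 7 → [1, 6, 12]
5 → replaces 6 → [1, 5, 12]
13 → extends → [1, 5, 12, 13]
2 → replaces 5 → [1, 2, 12, 13]
3 → replaces 12 → [1, 2, 3, 13]
Four tails, so the longest strictly increasing subsequence has length 4 (e.g. 4, 7, 12, 13).

4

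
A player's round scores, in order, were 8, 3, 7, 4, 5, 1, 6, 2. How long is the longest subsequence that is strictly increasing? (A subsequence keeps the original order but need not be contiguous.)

4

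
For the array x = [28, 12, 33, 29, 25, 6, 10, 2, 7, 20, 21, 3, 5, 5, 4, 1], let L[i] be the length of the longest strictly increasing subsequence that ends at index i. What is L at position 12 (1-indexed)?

dp[i] = 1 + max{dp[j] : j<i, x[j]<x[i]} (or 1 if no such j):
i:      1  2  3  4  5  6  7  8  9 10 11 12 13 14 15 16
x[i]:  28 12 33 29 25  6 10  2  7 20 21  3  5  5  4  1
dp:     1  1  2  2  2  1  2  1  2  3  4  2  3  3  3  1
At index 12 the value is 2.

2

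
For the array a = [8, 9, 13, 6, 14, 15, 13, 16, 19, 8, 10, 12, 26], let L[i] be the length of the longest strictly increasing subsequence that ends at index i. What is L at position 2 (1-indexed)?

2

dp[i] = 1 + max{dp[j] : j<i, a[j]<a[i]} (or 1 if no such j):
i:      1  2  3  4  5  6  7  8  9 10 11 12 13
a[i]:   8  9 13  6 14 15 13 16 19  8 10 12 26
dp:     1  2  3  1  4  5  3  6  7  2  3  4  8
At index 2 the value is 2.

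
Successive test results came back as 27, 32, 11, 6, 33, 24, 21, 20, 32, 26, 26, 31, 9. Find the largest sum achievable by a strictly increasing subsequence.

92

Let S[i] be the best sum of a strictly increasing subsequence ending at i:
i:      1  2  3  4  5  6  7  8  9 10 11 12 13
a[i]:  27 32 11  6 33 24 21 20 32 26 26 31  9
S:     27 59 11  6 92 35 32 31 67 61 61 92 15
Maximum is 92 (e.g. 27 + 32 + 33).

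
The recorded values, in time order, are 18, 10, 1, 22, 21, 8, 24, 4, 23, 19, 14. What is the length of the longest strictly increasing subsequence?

Track the smallest tail for each achievable length (strict):
18 → extends → [18]
10 → replaces 18 → [10]
1 → replaces 10 → [1]
22 → extends → [1, 22]
21 → replaces 22 → [1, 21]
8 → replaces 21 → [1, 8]
24 → extends → [1, 8, 24]
4 → replaces 8 → [1, 4, 24]
23 → replaces 24 → [1, 4, 23]
19 → replaces 23 → [1, 4, 19]
14 → replaces 19 → [1, 4, 14]
Three tails, so the longest strictly increasing subsequence has length 3 (e.g. 18, 22, 24).

3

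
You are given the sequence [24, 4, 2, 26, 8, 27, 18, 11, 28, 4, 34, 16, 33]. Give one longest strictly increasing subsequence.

Patience tails give the LIS length; then backtrack through the dp parents:
24 → extends → [24]
4 → replaces 24 → [4]
2 → replaces 4 → [2]
26 → extends → [2, 26]
8 → replaces 26 → [2, 8]
27 → extends → [2, 8, 27]
18 → replaces 27 → [2, 8, 18]
11 → replaces 18 → [2, 8, 11]
28 → extends → [2, 8, 11, 28]
4 → replaces 8 → [2, 4, 11, 28]
34 → extends → [2, 4, 11, 28, 34]
16 → replaces 28 → [2, 4, 11, 16, 34]
33 → replaces 34 → [2, 4, 11, 16, 33]
Length 5; one witness is 24, 26, 27, 28, 34.

24, 26, 27, 28, 34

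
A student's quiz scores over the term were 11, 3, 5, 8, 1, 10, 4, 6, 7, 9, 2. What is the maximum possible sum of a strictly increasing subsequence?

30

Let S[i] be the best sum of a strictly increasing subsequence ending at i:
i:      1  2  3  4  5  6  7  8  9 10 11
a[i]:  11  3  5  8  1 10  4  6  7  9  2
S:     11  3  8 16  1 26  7 14 21 30  3
Maximum is 30 (e.g. 3 + 5 + 6 + 7 + 9).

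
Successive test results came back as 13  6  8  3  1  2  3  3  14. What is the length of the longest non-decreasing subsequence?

5

Track the smallest tail for each achievable length (allowing ties):
13 → extends → [13]
6 → replaces 13 → [6]
8 → extends → [6, 8]
3 → replaces 6 → [3, 8]
1 → replaces 3 → [1, 8]
2 → replaces 8 → [1, 2]
3 → extends → [1, 2, 3]
3 → extends → [1, 2, 3, 3]
14 → extends → [1, 2, 3, 3, 14]
Five tails, so the longest non-decreasing subsequence has length 5 (e.g. 1, 2, 3, 3, 14).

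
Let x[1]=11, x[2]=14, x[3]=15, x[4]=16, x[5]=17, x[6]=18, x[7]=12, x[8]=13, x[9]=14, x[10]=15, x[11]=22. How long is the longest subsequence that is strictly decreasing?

2

Let dp[i] be the longest strictly decreasing subsequence ending at i:
i:      1  2  3  4  5  6  7  8  9 10 11
x[i]:  11 14 15 16 17 18 12 13 14 15 22
dp:     1  1  1  1  1  1  2  2  2  2  1
Maximum is 2.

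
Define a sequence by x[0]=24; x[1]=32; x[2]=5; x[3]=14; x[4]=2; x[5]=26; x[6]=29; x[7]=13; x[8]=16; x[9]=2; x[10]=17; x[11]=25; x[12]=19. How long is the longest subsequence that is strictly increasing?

Let dp[i] be the length of the longest such subsequence ending at index i:
i:      0  1  2  3  4  5  6  7  8  9 10 11 12
x[i]:  24 32  5 14  2 26 29 13 16  2 17 25 19
dp:     1  2  1  2  1  3  4  2  3  1  4  5  5
Maximum dp value is 5.

5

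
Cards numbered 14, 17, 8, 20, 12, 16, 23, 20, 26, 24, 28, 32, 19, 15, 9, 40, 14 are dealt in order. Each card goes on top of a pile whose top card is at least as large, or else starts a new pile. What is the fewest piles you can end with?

Place each on the leftmost legal pile:
14 → new pile 1 (tops now [14])
17 → new pile 2 (tops now [14, 17])
8 → pile 1 (tops now [8, 17])
20 → new pile 3 (tops now [8, 17, 20])
12 → pile 2 (tops now [8, 12, 20])
16 → pile 3 (tops now [8, 12, 16])
23 → new pile 4 (tops now [8, 12, 16, 23])
20 → pile 4 (tops now [8, 12, 16, 20])
26 → new pile 5 (tops now [8, 12, 16, 20, 26])
24 → pile 5 (tops now [8, 12, 16, 20, 24])
28 → new pile 6 (tops now [8, 12, 16, 20, 24, 28])
32 → new pile 7 (tops now [8, 12, 16, 20, 24, 28, 32])
19 → pile 4 (tops now [8, 12, 16, 19, 24, 28, 32])
15 → pile 3 (tops now [8, 12, 15, 19, 24, 28, 32])
9 → pile 2 (tops now [8, 9, 15, 19, 24, 28, 32])
40 → new pile 8 (tops now [8, 9, 15, 19, 24, 28, 32, 40])
14 → pile 3 (tops now [8, 9, 14, 19, 24, 28, 32, 40])
Eight piles.

8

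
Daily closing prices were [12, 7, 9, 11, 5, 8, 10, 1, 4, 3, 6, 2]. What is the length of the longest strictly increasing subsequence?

Track the smallest tail for each achievable length (strict):
12 → extends → [12]
7 → replaces 12 → [7]
9 → extends → [7, 9]
11 → extends → [7, 9, 11]
5 → replaces 7 → [5, 9, 11]
8 → replaces 9 → [5, 8, 11]
10 → replaces 11 → [5, 8, 10]
1 → replaces 5 → [1, 8, 10]
4 → replaces 8 → [1, 4, 10]
3 → replaces 4 → [1, 3, 10]
6 → replaces 10 → [1, 3, 6]
2 → replaces 3 → [1, 2, 6]
Three tails, so the longest strictly increasing subsequence has length 3 (e.g. 7, 9, 11).

3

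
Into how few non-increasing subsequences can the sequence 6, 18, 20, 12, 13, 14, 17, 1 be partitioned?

5

Place each on the leftmost legal pile:
6 → new pile 1 (tops now [6])
18 → new pile 2 (tops now [6, 18])
20 → new pile 3 (tops now [6, 18, 20])
12 → pile 2 (tops now [6, 12, 20])
13 → pile 3 (tops now [6, 12, 13])
14 → new pile 4 (tops now [6, 12, 13, 14])
17 → new pile 5 (tops now [6, 12, 13, 14, 17])
1 → pile 1 (tops now [1, 12, 13, 14, 17])
Five piles.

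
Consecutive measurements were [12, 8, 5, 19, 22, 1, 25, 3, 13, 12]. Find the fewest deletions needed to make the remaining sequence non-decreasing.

6

Fewest deletions = n − (longest non-decreasing subsequence).
Patience tails:
12 → extends → [12]
8 → replaces 12 → [8]
5 → replaces 8 → [5]
19 → extends → [5, 19]
22 → extends → [5, 19, 22]
1 → replaces 5 → [1, 19, 22]
25 → extends → [1, 19, 22, 25]
3 → replaces 19 → [1, 3, 22, 25]
13 → replaces 22 → [1, 3, 13, 25]
12 → replaces 13 → [1, 3, 12, 25]
Longest non-decreasing subsequence has length 4, so deletions = 10 − 4 = 6.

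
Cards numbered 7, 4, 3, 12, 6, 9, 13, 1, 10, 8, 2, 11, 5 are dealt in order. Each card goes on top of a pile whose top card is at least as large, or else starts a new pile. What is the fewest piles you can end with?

5

The minimum number of non-increasing subsequences covering a sequence equals the length of its longest strictly increasing subsequence.
LIS length is 5 (e.g. 4, 6, 9, 10, 11), so 5 piles are needed.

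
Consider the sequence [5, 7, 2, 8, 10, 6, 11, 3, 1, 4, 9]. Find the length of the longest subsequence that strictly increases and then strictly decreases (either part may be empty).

7

inc[i] = longest strictly increasing subsequence ending at i; dec[i] = longest strictly decreasing subsequence starting at i:
i:      1  2  3  4  5  6  7  8  9 10 11
a[i]:   5  7  2  8 10  6 11  3  1  4  9
inc:    1  2  1  3  4  2  5  2  1  3  4
dec:    3  4  2  4  4  3  3  2  1  1  1
Best peak at i=5 (value 10): inc=4, dec=4, length 4+4−1 = 7.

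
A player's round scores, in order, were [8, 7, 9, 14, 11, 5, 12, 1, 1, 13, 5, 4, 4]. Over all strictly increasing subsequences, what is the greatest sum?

Let S[i] be the best sum of a strictly increasing subsequence ending at i:
i:      1  2  3  4  5  6  7  8  9 10 11 12 13
a[i]:   8  7  9 14 11  5 12  1  1 13  5  4  4
S:      8  7 17 31 28  5 40  1  1 53  6  5  5
Maximum is 53 (e.g. 8 + 9 + 11 + 12 + 13).

53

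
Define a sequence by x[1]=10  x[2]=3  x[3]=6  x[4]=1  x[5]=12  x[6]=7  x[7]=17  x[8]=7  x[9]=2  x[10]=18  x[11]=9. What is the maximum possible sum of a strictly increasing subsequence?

57

Let S[i] be the best sum of a strictly increasing subsequence ending at i:
i:      1  2  3  4  5  6  7  8  9 10 11
x[i]:  10  3  6  1 12  7 17  7  2 18  9
S:     10  3  9  1 22 16 39 16  3 57 25
Maximum is 57 (e.g. 10 + 12 + 17 + 18).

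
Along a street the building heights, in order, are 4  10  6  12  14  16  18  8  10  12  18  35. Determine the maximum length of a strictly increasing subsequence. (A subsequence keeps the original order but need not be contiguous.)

7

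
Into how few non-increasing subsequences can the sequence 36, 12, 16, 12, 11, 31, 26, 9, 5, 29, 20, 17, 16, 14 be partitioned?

4

The minimum number of non-increasing subsequences covering a sequence equals the length of its longest strictly increasing subsequence.
LIS length is 4 (e.g. 12, 16, 26, 29), so 4 piles are needed.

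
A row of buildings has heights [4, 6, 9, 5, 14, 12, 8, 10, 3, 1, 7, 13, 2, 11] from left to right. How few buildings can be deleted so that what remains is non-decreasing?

Fewest deletions = n − (longest non-decreasing subsequence).
Patience tails:
4 → extends → [4]
6 → extends → [4, 6]
9 → extends → [4, 6, 9]
5 → replaces 6 → [4, 5, 9]
14 → extends → [4, 5, 9, 14]
12 → replaces 14 → [4, 5, 9, 12]
8 → replaces 9 → [4, 5, 8, 12]
10 → replaces 12 → [4, 5, 8, 10]
3 → replaces 4 → [3, 5, 8, 10]
1 → replaces 3 → [1, 5, 8, 10]
7 → replaces 8 → [1, 5, 7, 10]
13 → extends → [1, 5, 7, 10, 13]
2 → replaces 5 → [1, 2, 7, 10, 13]
11 → replaces 13 → [1, 2, 7, 10, 11]
Longest non-decreasing subsequence has length 5, so deletions = 14 − 5 = 9.

9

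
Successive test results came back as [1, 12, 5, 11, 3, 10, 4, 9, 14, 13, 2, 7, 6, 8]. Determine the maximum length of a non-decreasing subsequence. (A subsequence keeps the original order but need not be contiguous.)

Track the smallest tail for each achievable length (allowing ties):
1 → extends → [1]
12 → extends → [1, 12]
5 → replaces 12 → [1, 5]
11 → extends → [1, 5, 11]
3 → replaces 5 → [1, 3, 11]
10 → replaces 11 → [1, 3, 10]
4 → replaces 10 → [1, 3, 4]
9 → extends → [1, 3, 4, 9]
14 → extends → [1, 3, 4, 9, 14]
13 → replaces 14 → [1, 3, 4, 9, 13]
2 → replaces 3 → [1, 2, 4, 9, 13]
7 → replaces 9 → [1, 2, 4, 7, 13]
6 → replaces 7 → [1, 2, 4, 6, 13]
8 → replaces 13 → [1, 2, 4, 6, 8]
Five tails, so the longest non-decreasing subsequence has length 5 (e.g. 1, 3, 4, 9, 14).

5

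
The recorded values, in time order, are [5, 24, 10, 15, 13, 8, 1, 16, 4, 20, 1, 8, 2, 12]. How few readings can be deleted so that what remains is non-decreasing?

9

Fewest deletions = n − (longest non-decreasing subsequence).
Patience tails:
5 → extends → [5]
24 → extends → [5, 24]
10 → replaces 24 → [5, 10]
15 → extends → [5, 10, 15]
13 → replaces 15 → [5, 10, 13]
8 → replaces 10 → [5, 8, 13]
1 → replaces 5 → [1, 8, 13]
16 → extends → [1, 8, 13, 16]
4 → replaces 8 → [1, 4, 13, 16]
20 → extends → [1, 4, 13, 16, 20]
1 → replaces 4 → [1, 1, 13, 16, 20]
8 → replaces 13 → [1, 1, 8, 16, 20]
2 → replaces 8 → [1, 1, 2, 16, 20]
12 → replaces 16 → [1, 1, 2, 12, 20]
Longest non-decreasing subsequence has length 5, so deletions = 14 − 5 = 9.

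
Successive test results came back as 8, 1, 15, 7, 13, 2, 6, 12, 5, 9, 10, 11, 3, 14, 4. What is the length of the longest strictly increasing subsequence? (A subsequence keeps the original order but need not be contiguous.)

Let dp[i] be the length of the longest such subsequence ending at index i:
i:      1  2  3  4  5  6  7  8  9 10 11 12 13 14 15
a[i]:   8  1 15  7 13  2  6 12  5  9 10 11  3 14  4
dp:     1  1  2  2  3  2  3  4  3  4  5  6  3  7  4
Maximum dp value is 7.

7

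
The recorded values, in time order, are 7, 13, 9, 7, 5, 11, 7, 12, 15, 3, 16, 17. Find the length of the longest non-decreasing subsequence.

7

Let dp[i] be the length of the longest such subsequence ending at index i:
i:      1  2  3  4  5  6  7  8  9 10 11 12
a[i]:   7 13  9  7  5 11  7 12 15  3 16 17
dp:     1  2  2  2  1  3  3  4  5  1  6  7
Maximum dp value is 7.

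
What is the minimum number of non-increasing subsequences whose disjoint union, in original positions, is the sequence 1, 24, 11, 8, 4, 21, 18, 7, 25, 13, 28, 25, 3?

The minimum number of non-increasing subsequences covering a sequence equals the length of its longest strictly increasing subsequence.
LIS length is 5 (e.g. 1, 11, 21, 25, 28), so 5 piles are needed.

5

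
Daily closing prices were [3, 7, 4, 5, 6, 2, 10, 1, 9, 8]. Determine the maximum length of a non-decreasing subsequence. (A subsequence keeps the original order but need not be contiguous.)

Track the smallest tail for each achievable length (allowing ties):
3 → extends → [3]
7 → extends → [3, 7]
4 → replaces 7 → [3, 4]
5 → extends → [3, 4, 5]
6 → extends → [3, 4, 5, 6]
2 → replaces 3 → [2, 4, 5, 6]
10 → extends → [2, 4, 5, 6, 10]
1 → replaces 2 → [1, 4, 5, 6, 10]
9 → replaces 10 → [1, 4, 5, 6, 9]
8 → replaces 9 → [1, 4, 5, 6, 8]
Five tails, so the longest non-decreasing subsequence has length 5 (e.g. 3, 4, 5, 6, 10).

5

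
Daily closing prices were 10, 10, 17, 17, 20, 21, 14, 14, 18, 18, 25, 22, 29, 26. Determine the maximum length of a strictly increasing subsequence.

6

Track the smallest tail for each achievable length (strict):
10 → extends → [10]
10 → already a tail → [10]
17 → extends → [10, 17]
17 → already a tail → [10, 17]
20 → extends → [10, 17, 20]
21 → extends → [10, 17, 20, 21]
14 → replaces 17 → [10, 14, 20, 21]
14 → already a tail → [10, 14, 20, 21]
18 → replaces 20 → [10, 14, 18, 21]
18 → already a tail → [10, 14, 18, 21]
25 → extends → [10, 14, 18, 21, 25]
22 → replaces 25 → [10, 14, 18, 21, 22]
29 → extends → [10, 14, 18, 21, 22, 29]
26 → replaces 29 → [10, 14, 18, 21, 22, 26]
Six tails, so the longest strictly increasing subsequence has length 6 (e.g. 10, 17, 20, 21, 25, 29).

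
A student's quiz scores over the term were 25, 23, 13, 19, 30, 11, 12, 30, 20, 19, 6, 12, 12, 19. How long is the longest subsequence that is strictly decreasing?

5

Negate each value so 'decreasing' becomes 'increasing', then run patience tails on the negated sequence:
-25 → extends → [-25]
-23 → extends → [-25, -23]
-13 → extends → [-25, -23, -13]
-19 → replaces -13 → [-25, -23, -19]
-30 → replaces -25 → [-30, -23, -19]
-11 → extends → [-30, -23, -19, -11]
-12 → replaces -11 → [-30, -23, -19, -12]
-30 → already a tail → [-30, -23, -19, -12]
-20 → replaces -19 → [-30, -23, -20, -12]
-19 → replaces -12 → [-30, -23, -20, -19]
-6 → extends → [-30, -23, -20, -19, -6]
-12 → replaces -6 → [-30, -23, -20, -19, -12]
-12 → already a tail → [-30, -23, -20, -19, -12]
-19 → already a tail → [-30, -23, -20, -19, -12]
Five tails, so the longest strictly decreasing subsequence of the original has length 5.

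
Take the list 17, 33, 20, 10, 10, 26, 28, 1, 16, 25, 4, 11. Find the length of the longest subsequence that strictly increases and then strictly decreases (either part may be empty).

inc[i] = longest strictly increasing subsequence ending at i; dec[i] = longest strictly decreasing subsequence starting at i:
i:      1  2  3  4  5  6  7  8  9 10 11 12
a[i]:  17 33 20 10 10 26 28  1 16 25  4 11
inc:    1  2  2  1  1  3  4  1  2  3  2  3
dec:    3  4  3  2  2  3  3  1  2  2  1  1
Best peak at i=7 (value 28): inc=4, dec=3, length 4+3−1 = 6.

6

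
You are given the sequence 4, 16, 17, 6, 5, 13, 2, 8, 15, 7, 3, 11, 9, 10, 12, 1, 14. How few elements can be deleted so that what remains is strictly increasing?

10

Fewest deletions = n − (longest strictly increasing subsequence).
i:      1  2  3  4  5  6  7  8  9 10 11 12 13 14 15 16 17
a[i]:   4 16 17  6  5 13  2  8 15  7  3 11  9 10 12  1 14
dp:     1  2  3  2  2  3  1  3  4  3  2  4  4  5  6  1  7
max dp = 7, so deletions = 17 − 7 = 10.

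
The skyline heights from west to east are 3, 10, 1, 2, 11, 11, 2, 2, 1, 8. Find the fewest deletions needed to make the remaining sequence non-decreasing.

5

Fewest deletions = n − (longest non-decreasing subsequence).
i:      1  2  3  4  5  6  7  8  9 10
a[i]:   3 10  1  2 11 11  2  2  1  8
dp:     1  2  1  2  3  4  3  4  2  5
max dp = 5, so deletions = 10 − 5 = 5.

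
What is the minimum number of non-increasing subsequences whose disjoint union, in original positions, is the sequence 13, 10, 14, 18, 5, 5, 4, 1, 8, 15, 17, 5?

4

Place each on the leftmost legal pile:
13 → new pile 1 (tops now [13])
10 → pile 1 (tops now [10])
14 → new pile 2 (tops now [10, 14])
18 → new pile 3 (tops now [10, 14, 18])
5 → pile 1 (tops now [5, 14, 18])
5 → pile 1 (tops now [5, 14, 18])
4 → pile 1 (tops now [4, 14, 18])
1 → pile 1 (tops now [1, 14, 18])
8 → pile 2 (tops now [1, 8, 18])
15 → pile 3 (tops now [1, 8, 15])
17 → new pile 4 (tops now [1, 8, 15, 17])
5 → pile 2 (tops now [1, 5, 15, 17])
Four piles.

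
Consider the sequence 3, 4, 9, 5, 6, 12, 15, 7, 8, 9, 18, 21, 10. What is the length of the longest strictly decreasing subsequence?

Negate each value so 'decreasing' becomes 'increasing', then run patience tails on the negated sequence:
-3 → extends → [-3]
-4 → replaces -3 → [-4]
-9 → replaces -4 → [-9]
-5 → extends → [-9, -5]
-6 → replaces -5 → [-9, -6]
-12 → replaces -9 → [-12, -6]
-15 → replaces -12 → [-15, -6]
-7 → replaces -6 → [-15, -7]
-8 → replaces -7 → [-15, -8]
-9 → replaces -8 → [-15, -9]
-18 → replaces -15 → [-18, -9]
-21 → replaces -18 → [-21, -9]
-10 → replaces -9 → [-21, -10]
Two tails, so the longest strictly decreasing subsequence of the original has length 2.

2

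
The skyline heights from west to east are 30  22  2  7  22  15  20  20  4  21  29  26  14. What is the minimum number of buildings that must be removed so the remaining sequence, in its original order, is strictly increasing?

7

Fewest deletions = n − (longest strictly increasing subsequence).
Patience tails:
30 → extends → [30]
22 → replaces 30 → [22]
2 → replaces 22 → [2]
7 → extends → [2, 7]
22 → extends → [2, 7, 22]
15 → replaces 22 → [2, 7, 15]
20 → extends → [2, 7, 15, 20]
20 → already a tail → [2, 7, 15, 20]
4 → replaces 7 → [2, 4, 15, 20]
21 → extends → [2, 4, 15, 20, 21]
29 → extends → [2, 4, 15, 20, 21, 29]
26 → replaces 29 → [2, 4, 15, 20, 21, 26]
14 → replaces 15 → [2, 4, 14, 20, 21, 26]
Longest strictly increasing subsequence has length 6, so deletions = 13 − 6 = 7.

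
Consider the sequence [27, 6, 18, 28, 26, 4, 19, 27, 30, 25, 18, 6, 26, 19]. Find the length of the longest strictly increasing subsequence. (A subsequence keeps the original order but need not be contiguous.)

5

Let dp[i] be the length of the longest such subsequence ending at index i:
i:      1  2  3  4  5  6  7  8  9 10 11 12 13 14
a[i]:  27  6 18 28 26  4 19 27 30 25 18  6 26 19
dp:     1  1  2  3  3  1  3  4  5  4  2  2  5  3
Maximum dp value is 5.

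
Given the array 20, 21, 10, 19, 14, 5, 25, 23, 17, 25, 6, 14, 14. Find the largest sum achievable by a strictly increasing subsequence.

89

Let S[i] be the best sum of a strictly increasing subsequence ending at i:
i:      1  2  3  4  5  6  7  8  9 10 11 12 13
a[i]:  20 21 10 19 14  5 25 23 17 25  6 14 14
S:     20 41 10 29 24  5 66 64 41 89 11 25 25
Maximum is 89 (e.g. 20 + 21 + 23 + 25).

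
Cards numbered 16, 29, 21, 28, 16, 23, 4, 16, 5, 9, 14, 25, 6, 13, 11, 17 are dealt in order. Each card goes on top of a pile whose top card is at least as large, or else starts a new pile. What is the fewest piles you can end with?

Place each on the leftmost legal pile:
16 → new pile 1 (tops now [16])
29 → new pile 2 (tops now [16, 29])
21 → pile 2 (tops now [16, 21])
28 → new pile 3 (tops now [16, 21, 28])
16 → pile 1 (tops now [16, 21, 28])
23 → pile 3 (tops now [16, 21, 23])
4 → pile 1 (tops now [4, 21, 23])
16 → pile 2 (tops now [4, 16, 23])
5 → pile 2 (tops now [4, 5, 23])
9 → pile 3 (tops now [4, 5, 9])
14 → new pile 4 (tops now [4, 5, 9, 14])
25 → new pile 5 (tops now [4, 5, 9, 14, 25])
6 → pile 3 (tops now [4, 5, 6, 14, 25])
13 → pile 4 (tops now [4, 5, 6, 13, 25])
11 → pile 4 (tops now [4, 5, 6, 11, 25])
17 → pile 5 (tops now [4, 5, 6, 11, 17])
Five piles.

5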